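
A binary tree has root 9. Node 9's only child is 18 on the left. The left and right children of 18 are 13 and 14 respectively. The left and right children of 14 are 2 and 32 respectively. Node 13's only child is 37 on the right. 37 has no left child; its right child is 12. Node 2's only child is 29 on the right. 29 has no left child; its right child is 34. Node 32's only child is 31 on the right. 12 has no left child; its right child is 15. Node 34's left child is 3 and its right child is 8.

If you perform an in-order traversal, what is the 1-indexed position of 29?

In-order visits the left subtree, then the node, then the right subtree.
At 9: go left to 18.
  At 18: go left to 13.
    At 13: no left child.
    Visit 13.
    At 13: go right to 37.
      At 37: no left child.
      Visit 37.
      At 37: go right to 12.
        At 12: no left child.
        Visit 12.
        At 12: go right to 15.
          15 is a leaf — visit 15.
  Visit 18.
  At 18: go right to 14.
    At 14: go left to 2.
      At 2: no left child.
      Visit 2.
      At 2: go right to 29.
        At 29: no left child.
        Visit 29.
        At 29: go right to 34.
          At 34: go left to 3.
            3 is a leaf — visit 3.
          Visit 34.
          At 34: go right to 8.
            8 is a leaf — visit 8.
    Visit 14.
    At 14: go right to 32.
      At 32: no left child.
      Visit 32.
      At 32: go right to 31.
        31 is a leaf — visit 31.
Visit 9.
At 9: no right child.
Full in-order sequence: 13, 37, 12, 15, 18, 2, 29, 3, 34, 8, 14, 32, 31, 9.

7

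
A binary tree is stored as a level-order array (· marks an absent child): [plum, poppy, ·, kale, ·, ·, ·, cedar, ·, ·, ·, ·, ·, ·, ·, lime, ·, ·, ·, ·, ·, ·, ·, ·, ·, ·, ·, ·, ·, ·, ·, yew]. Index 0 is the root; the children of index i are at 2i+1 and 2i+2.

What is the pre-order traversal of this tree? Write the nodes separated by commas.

Pre-order visits the node, then its left subtree, then its right subtree.
Visit plum.
At plum: go left to poppy.
  Visit poppy.
  At poppy: go left to kale.
    Visit kale.
    At kale: go left to cedar.
      Visit cedar.
      At cedar: go left to lime.
        Visit lime.
        At lime: go left to yew.
          yew is a leaf — visit yew.
        At lime: no right child.
      At cedar: no right child.
    At kale: no right child.
  At poppy: no right child.
At plum: no right child.

plum, poppy, kale, cedar, lime, yew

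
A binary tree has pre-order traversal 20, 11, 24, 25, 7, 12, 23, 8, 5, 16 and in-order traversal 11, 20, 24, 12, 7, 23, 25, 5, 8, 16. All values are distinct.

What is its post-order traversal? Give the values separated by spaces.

The first element of pre-order is the root; it splits in-order into left and right subtrees.
Root 20: left subtree has 1 node {11}, right has 8 {24, 12, 7, 23, 25, 5, 8, 16}.
  Root 24: left subtree has 0 nodes { }, right has 7 {12, 7, 23, 25, 5, 8, 16}.
    Root 25: left subtree has 3 nodes {12, 7, 23}, right has 3 {5, 8, 16}.
      Root 7: left subtree has 1 node {12}, right has 1 {23}.
      Root 8: left subtree has 1 node {5}, right has 1 {16}.

11 12 23 7 5 16 8 25 24 20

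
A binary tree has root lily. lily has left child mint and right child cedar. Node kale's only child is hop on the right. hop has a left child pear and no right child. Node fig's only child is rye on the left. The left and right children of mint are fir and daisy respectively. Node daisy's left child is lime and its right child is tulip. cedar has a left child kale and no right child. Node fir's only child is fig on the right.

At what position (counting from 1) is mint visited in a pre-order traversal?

Pre-order visits the node, then its left subtree, then its right subtree.
Visit lily.
At lily: go left to mint.
  Visit mint.
  At mint: go left to fir.
    Visit fir.
    At fir: no left child.
    At fir: go right to fig.
      Visit fig.
      At fig: go left to rye.
        rye is a leaf — visit rye.
      At fig: no right child.
  At mint: go right to daisy.
    Visit daisy.
    At daisy: go left to lime.
      lime is a leaf — visit lime.
    At daisy: go right to tulip.
      tulip is a leaf — visit tulip.
At lily: go right to cedar.
  Visit cedar.
  At cedar: go left to kale.
    Visit kale.
    At kale: no left child.
    At kale: go right to hop.
      Visit hop.
      At hop: go left to pear.
        pear is a leaf — visit pear.
      At hop: no right child.
  At cedar: no right child.
Full pre-order sequence: lily, mint, fir, fig, rye, daisy, lime, tulip, cedar, kale, hop, pear.

2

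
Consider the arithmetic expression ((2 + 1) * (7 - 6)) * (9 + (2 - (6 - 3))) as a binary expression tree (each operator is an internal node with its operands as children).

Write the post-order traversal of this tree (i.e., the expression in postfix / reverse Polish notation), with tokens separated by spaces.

2 1 + 7 6 - * 9 2 6 3 - - + *

Post-order on an expression tree gives postfix notation: for each operator, emit left operand, right operand, then the operator.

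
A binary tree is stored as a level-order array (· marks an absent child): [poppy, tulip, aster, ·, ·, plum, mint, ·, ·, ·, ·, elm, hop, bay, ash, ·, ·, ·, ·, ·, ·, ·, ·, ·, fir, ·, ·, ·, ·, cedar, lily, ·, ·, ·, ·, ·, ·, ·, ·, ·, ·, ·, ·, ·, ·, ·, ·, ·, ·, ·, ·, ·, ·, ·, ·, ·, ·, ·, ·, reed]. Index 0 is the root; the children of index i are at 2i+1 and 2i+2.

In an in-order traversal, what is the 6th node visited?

In-order visits the left subtree, then the node, then the right subtree.
At poppy: go left to tulip.
  tulip is a leaf — visit tulip.
Visit poppy.
At poppy: go right to aster.
  At aster: go left to plum.
    At plum: go left to elm.
      At elm: no left child.
      Visit elm.
      At elm: go right to fir.
        fir is a leaf — visit fir.
    Visit plum.
    At plum: go right to hop.
      hop is a leaf — visit hop.
  Visit aster.
  At aster: go right to mint.
    At mint: go left to bay.
      bay is a leaf — visit bay.
    Visit mint.
    At mint: go right to ash.
      At ash: go left to cedar.
        At cedar: go left to reed.
          reed is a leaf — visit reed.
        Visit cedar.
        At cedar: no right child.
      Visit ash.
      At ash: go right to lily.
        lily is a leaf — visit lily.
Full in-order sequence: tulip, poppy, elm, fir, plum, hop, aster, bay, mint, reed, cedar, ash, lily.

hop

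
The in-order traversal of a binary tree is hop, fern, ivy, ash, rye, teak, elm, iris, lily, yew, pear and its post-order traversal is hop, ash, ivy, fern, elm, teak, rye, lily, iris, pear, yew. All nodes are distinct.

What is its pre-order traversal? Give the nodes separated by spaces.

The last element of post-order is the root; it splits in-order into left and right subtrees.
Root yew: left subtree has 9 nodes {hop, fern, ivy, ash, rye, teak, elm, iris, lily}, right has 1 {pear}.
  Root iris: left subtree has 7 nodes {hop, fern, ivy, ash, rye, teak, elm}, right has 1 {lily}.
    Root rye: left subtree has 4 nodes {hop, fern, ivy, ash}, right has 2 {teak, elm}.
      Root fern: left subtree has 1 node {hop}, right has 2 {ivy, ash}.
        Root ivy: left subtree has 0 nodes { }, right has 1 {ash}.
      Root teak: left subtree has 0 nodes { }, right has 1 {elm}.

yew iris rye fern hop ivy ash teak elm lily pear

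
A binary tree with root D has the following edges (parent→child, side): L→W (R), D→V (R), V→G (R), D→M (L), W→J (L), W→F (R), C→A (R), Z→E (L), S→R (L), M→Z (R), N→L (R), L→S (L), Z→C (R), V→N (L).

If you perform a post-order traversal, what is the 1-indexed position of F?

9

Post-order visits the left subtree, then the right subtree, then the node.
At D: go left to M.
  At M: no left child.
  At M: go right to Z.
    At Z: go left to E.
      E is a leaf — visit E.
    At Z: go right to C.
      At C: no left child.
      At C: go right to A.
        A is a leaf — visit A.
      Visit C.
    Visit Z.
  Visit M.
At D: go right to V.
  At V: go left to N.
    At N: no left child.
    At N: go right to L.
      At L: go left to S.
        At S: go left to R.
          R is a leaf — visit R.
        At S: no right child.
        Visit S.
      At L: go right to W.
        At W: go left to J.
          J is a leaf — visit J.
        At W: go right to F.
          F is a leaf — visit F.
        Visit W.
      Visit L.
    Visit N.
  At V: go right to G.
    G is a leaf — visit G.
  Visit V.
Visit D.
Full post-order sequence: E, A, C, Z, M, R, S, J, F, W, L, N, G, V, D.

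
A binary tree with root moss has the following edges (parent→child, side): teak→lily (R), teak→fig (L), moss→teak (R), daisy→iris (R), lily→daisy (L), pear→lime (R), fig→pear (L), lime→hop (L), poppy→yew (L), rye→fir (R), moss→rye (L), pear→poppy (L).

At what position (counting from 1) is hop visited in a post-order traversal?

Post-order visits the left subtree, then the right subtree, then the node.
At moss: go left to rye.
  At rye: no left child.
  At rye: go right to fir.
    fir is a leaf — visit fir.
  Visit rye.
At moss: go right to teak.
  At teak: go left to fig.
    At fig: go left to pear.
      At pear: go left to poppy.
        At poppy: go left to yew.
          yew is a leaf — visit yew.
        At poppy: no right child.
        Visit poppy.
      At pear: go right to lime.
        At lime: go left to hop.
          hop is a leaf — visit hop.
        At lime: no right child.
        Visit lime.
      Visit pear.
    At fig: no right child.
    Visit fig.
  At teak: go right to lily.
    At lily: go left to daisy.
      At daisy: no left child.
      At daisy: go right to iris.
        iris is a leaf — visit iris.
      Visit daisy.
    At lily: no right child.
    Visit lily.
  Visit teak.
Visit moss.
Full post-order sequence: fir, rye, yew, poppy, hop, lime, pear, fig, iris, daisy, lily, teak, moss.

5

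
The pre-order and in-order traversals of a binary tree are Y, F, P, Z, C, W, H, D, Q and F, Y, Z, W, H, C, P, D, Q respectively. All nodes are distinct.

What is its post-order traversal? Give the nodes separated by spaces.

The first element of pre-order is the root; it splits in-order into left and right subtrees.
Root Y: left subtree has 1 node {F}, right has 7 {Z, W, H, C, P, D, Q}.
  Root P: left subtree has 4 nodes {Z, W, H, C}, right has 2 {D, Q}.
    Root Z: left subtree has 0 nodes { }, right has 3 {W, H, C}.
      Root C: left subtree has 2 nodes {W, H}, right has 0 { }.
        Root W: left subtree has 0 nodes { }, right has 1 {H}.
    Root D: left subtree has 0 nodes { }, right has 1 {Q}.

F H W C Z Q D P Y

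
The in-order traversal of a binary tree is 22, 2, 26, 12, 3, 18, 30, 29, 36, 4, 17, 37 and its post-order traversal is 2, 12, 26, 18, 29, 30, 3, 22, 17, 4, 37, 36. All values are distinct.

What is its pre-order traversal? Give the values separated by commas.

36, 22, 3, 26, 2, 12, 30, 18, 29, 37, 4, 17

The last element of post-order is the root; it splits in-order into left and right subtrees.
Root 36: left subtree has 8 nodes {22, 2, 26, 12, 3, 18, 30, 29}, right has 3 {4, 17, 37}.
  Root 22: left subtree has 0 nodes { }, right has 7 {2, 26, 12, 3, 18, 30, 29}.
    Root 3: left subtree has 3 nodes {2, 26, 12}, right has 3 {18, 30, 29}.
      Root 26: left subtree has 1 node {2}, right has 1 {12}.
      Root 30: left subtree has 1 node {18}, right has 1 {29}.
  Root 37: left subtree has 2 nodes {4, 17}, right has 0 { }.
    Root 4: left subtree has 0 nodes { }, right has 1 {17}.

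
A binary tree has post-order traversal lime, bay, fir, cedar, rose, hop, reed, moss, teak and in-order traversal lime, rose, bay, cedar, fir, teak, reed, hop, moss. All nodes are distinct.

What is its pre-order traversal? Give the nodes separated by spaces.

The last element of post-order is the root; it splits in-order into left and right subtrees.
Root teak: left subtree has 5 nodes {lime, rose, bay, cedar, fir}, right has 3 {reed, hop, moss}.
  Root rose: left subtree has 1 node {lime}, right has 3 {bay, cedar, fir}.
    Root cedar: left subtree has 1 node {bay}, right has 1 {fir}.
  Root moss: left subtree has 2 nodes {reed, hop}, right has 0 { }.
    Root reed: left subtree has 0 nodes { }, right has 1 {hop}.

teak rose lime cedar bay fir moss reed hop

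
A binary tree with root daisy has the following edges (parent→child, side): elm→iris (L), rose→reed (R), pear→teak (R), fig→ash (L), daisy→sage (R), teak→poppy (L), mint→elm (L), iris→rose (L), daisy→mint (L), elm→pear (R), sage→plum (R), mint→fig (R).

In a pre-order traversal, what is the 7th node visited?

Pre-order visits the node, then its left subtree, then its right subtree.
Visit daisy.
At daisy: go left to mint.
  Visit mint.
  At mint: go left to elm.
    Visit elm.
    At elm: go left to iris.
      Visit iris.
      At iris: go left to rose.
        Visit rose.
        At rose: no left child.
        At rose: go right to reed.
          reed is a leaf — visit reed.
      At iris: no right child.
    At elm: go right to pear.
      Visit pear.
      At pear: no left child.
      At pear: go right to teak.
        Visit teak.
        At teak: go left to poppy.
          poppy is a leaf — visit poppy.
        At teak: no right child.
  At mint: go right to fig.
    Visit fig.
    At fig: go left to ash.
      ash is a leaf — visit ash.
    At fig: no right child.
At daisy: go right to sage.
  Visit sage.
  At sage: no left child.
  At sage: go right to plum.
    plum is a leaf — visit plum.
Full pre-order sequence: daisy, mint, elm, iris, rose, reed, pear, teak, poppy, fig, ash, sage, plum.

pear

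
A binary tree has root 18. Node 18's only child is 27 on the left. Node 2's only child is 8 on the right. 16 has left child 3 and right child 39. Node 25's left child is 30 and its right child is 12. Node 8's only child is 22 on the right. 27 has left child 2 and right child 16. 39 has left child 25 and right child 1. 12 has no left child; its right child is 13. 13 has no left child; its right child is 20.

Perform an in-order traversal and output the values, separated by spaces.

In-order visits the left subtree, then the node, then the right subtree.
At 18: go left to 27.
  At 27: go left to 2.
    At 2: no left child.
    Visit 2.
    At 2: go right to 8.
      At 8: no left child.
      Visit 8.
      At 8: go right to 22.
        22 is a leaf — visit 22.
  Visit 27.
  At 27: go right to 16.
    At 16: go left to 3.
      3 is a leaf — visit 3.
    Visit 16.
    At 16: go right to 39.
      At 39: go left to 25.
        At 25: go left to 30.
          30 is a leaf — visit 30.
        Visit 25.
        At 25: go right to 12.
          At 12: no left child.
          Visit 12.
          At 12: go right to 13.
            At 13: no left child.
            Visit 13.
            At 13: go right to 20.
              20 is a leaf — visit 20.
      Visit 39.
      At 39: go right to 1.
        1 is a leaf — visit 1.
Visit 18.
At 18: no right child.

2 8 22 27 3 16 30 25 12 13 20 39 1 18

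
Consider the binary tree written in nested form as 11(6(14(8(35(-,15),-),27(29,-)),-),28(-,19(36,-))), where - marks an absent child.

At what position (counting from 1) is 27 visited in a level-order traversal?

Level-order visits nodes level by level from the root, left to right within each level.
Level 0: 11
Level 1: 6, 28
Level 2: 14, 19
Level 3: 8, 27, 36
Level 4: 35, 29
Level 5: 15
Full level-order sequence: 11, 6, 28, 14, 19, 8, 27, 36, 35, 29, 15.

7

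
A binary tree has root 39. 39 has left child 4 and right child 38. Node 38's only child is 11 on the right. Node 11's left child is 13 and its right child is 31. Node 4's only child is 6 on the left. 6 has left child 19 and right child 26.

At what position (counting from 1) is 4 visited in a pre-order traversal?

Pre-order visits the node, then its left subtree, then its right subtree.
Visit 39.
At 39: go left to 4.
  Visit 4.
  At 4: go left to 6.
    Visit 6.
    At 6: go left to 19.
      19 is a leaf — visit 19.
    At 6: go right to 26.
      26 is a leaf — visit 26.
  At 4: no right child.
At 39: go right to 38.
  Visit 38.
  At 38: no left child.
  At 38: go right to 11.
    Visit 11.
    At 11: go left to 13.
      13 is a leaf — visit 13.
    At 11: go right to 31.
      31 is a leaf — visit 31.
Full pre-order sequence: 39, 4, 6, 19, 26, 38, 11, 13, 31.

2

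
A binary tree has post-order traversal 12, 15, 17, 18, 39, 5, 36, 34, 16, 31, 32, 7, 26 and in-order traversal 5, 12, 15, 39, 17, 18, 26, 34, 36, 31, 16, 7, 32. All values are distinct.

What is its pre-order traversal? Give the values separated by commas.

26, 5, 39, 15, 12, 18, 17, 7, 31, 34, 36, 16, 32

The last element of post-order is the root; it splits in-order into left and right subtrees.
Root 26: left subtree has 6 nodes {5, 12, 15, 39, 17, 18}, right has 6 {34, 36, 31, 16, 7, 32}.
  Root 5: left subtree has 0 nodes { }, right has 5 {12, 15, 39, 17, 18}.
    Root 39: left subtree has 2 nodes {12, 15}, right has 2 {17, 18}.
      Root 15: left subtree has 1 node {12}, right has 0 { }.
      Root 18: left subtree has 1 node {17}, right has 0 { }.
  Root 7: left subtree has 4 nodes {34, 36, 31, 16}, right has 1 {32}.
    Root 31: left subtree has 2 nodes {34, 36}, right has 1 {16}.
      Root 34: left subtree has 0 nodes { }, right has 1 {36}.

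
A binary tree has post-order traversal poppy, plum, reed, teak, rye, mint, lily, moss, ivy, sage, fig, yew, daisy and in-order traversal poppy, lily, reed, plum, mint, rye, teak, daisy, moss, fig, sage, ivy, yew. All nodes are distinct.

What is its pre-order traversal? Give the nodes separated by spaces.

daisy lily poppy mint reed plum rye teak yew fig moss sage ivy

The last element of post-order is the root; it splits in-order into left and right subtrees.
Root daisy: left subtree has 7 nodes {poppy, lily, reed, plum, mint, rye, teak}, right has 5 {moss, fig, sage, ivy, yew}.
  Root lily: left subtree has 1 node {poppy}, right has 5 {reed, plum, mint, rye, teak}.
    Root mint: left subtree has 2 nodes {reed, plum}, right has 2 {rye, teak}.
      Root reed: left subtree has 0 nodes { }, right has 1 {plum}.
      Root rye: left subtree has 0 nodes { }, right has 1 {teak}.
  Root yew: left subtree has 4 nodes {moss, fig, sage, ivy}, right has 0 { }.
    Root fig: left subtree has 1 node {moss}, right has 2 {sage, ivy}.
      Root sage: left subtree has 0 nodes { }, right has 1 {ivy}.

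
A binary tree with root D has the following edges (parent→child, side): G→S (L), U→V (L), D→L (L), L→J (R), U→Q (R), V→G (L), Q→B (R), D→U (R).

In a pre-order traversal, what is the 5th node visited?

V

Pre-order visits the node, then its left subtree, then its right subtree.
Visit D.
At D: go left to L.
  Visit L.
  At L: no left child.
  At L: go right to J.
    J is a leaf — visit J.
At D: go right to U.
  Visit U.
  At U: go left to V.
    Visit V.
    At V: go left to G.
      Visit G.
      At G: go left to S.
        S is a leaf — visit S.
      At G: no right child.
    At V: no right child.
  At U: go right to Q.
    Visit Q.
    At Q: no left child.
    At Q: go right to B.
      B is a leaf — visit B.
Full pre-order sequence: D, L, J, U, V, G, S, Q, B.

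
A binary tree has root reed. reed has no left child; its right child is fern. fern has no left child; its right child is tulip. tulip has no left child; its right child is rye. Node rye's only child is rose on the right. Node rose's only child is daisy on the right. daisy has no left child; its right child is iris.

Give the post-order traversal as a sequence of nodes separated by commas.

Post-order visits the left subtree, then the right subtree, then the node.
At reed: no left child.
At reed: go right to fern.
  At fern: no left child.
  At fern: go right to tulip.
    At tulip: no left child.
    At tulip: go right to rye.
      At rye: no left child.
      At rye: go right to rose.
        At rose: no left child.
        At rose: go right to daisy.
          At daisy: no left child.
          At daisy: go right to iris.
            iris is a leaf — visit iris.
          Visit daisy.
        Visit rose.
      Visit rye.
    Visit tulip.
  Visit fern.
Visit reed.

iris, daisy, rose, rye, tulip, fern, reed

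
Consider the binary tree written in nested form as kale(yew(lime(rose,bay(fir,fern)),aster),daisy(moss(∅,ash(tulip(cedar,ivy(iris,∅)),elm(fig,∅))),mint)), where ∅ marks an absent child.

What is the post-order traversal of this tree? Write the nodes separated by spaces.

Post-order visits the left subtree, then the right subtree, then the node.
At kale: go left to yew.
  At yew: go left to lime.
    At lime: go left to rose.
      rose is a leaf — visit rose.
    At lime: go right to bay.
      At bay: go left to fir.
        fir is a leaf — visit fir.
      At bay: go right to fern.
        fern is a leaf — visit fern.
      Visit bay.
    Visit lime.
  At yew: go right to aster.
    aster is a leaf — visit aster.
  Visit yew.
At kale: go right to daisy.
  At daisy: go left to moss.
    At moss: no left child.
    At moss: go right to ash.
      At ash: go left to tulip.
        At tulip: go left to cedar.
          cedar is a leaf — visit cedar.
        At tulip: go right to ivy.
          At ivy: go left to iris.
            iris is a leaf — visit iris.
          At ivy: no right child.
          Visit ivy.
        Visit tulip.
      At ash: go right to elm.
        At elm: go left to fig.
          fig is a leaf — visit fig.
        At elm: no right child.
        Visit elm.
      Visit ash.
    Visit moss.
  At daisy: go right to mint.
    mint is a leaf — visit mint.
  Visit daisy.
Visit kale.

rose fir fern bay lime aster yew cedar iris ivy tulip fig elm ash moss mint daisy kale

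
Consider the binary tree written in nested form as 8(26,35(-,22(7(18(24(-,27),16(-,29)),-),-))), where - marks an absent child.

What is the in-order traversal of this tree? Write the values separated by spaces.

In-order visits the left subtree, then the node, then the right subtree.
At 8: go left to 26.
  26 is a leaf — visit 26.
Visit 8.
At 8: go right to 35.
  At 35: no left child.
  Visit 35.
  At 35: go right to 22.
    At 22: go left to 7.
      At 7: go left to 18.
        At 18: go left to 24.
          At 24: no left child.
          Visit 24.
          At 24: go right to 27.
            27 is a leaf — visit 27.
        Visit 18.
        At 18: go right to 16.
          At 16: no left child.
          Visit 16.
          At 16: go right to 29.
            29 is a leaf — visit 29.
      Visit 7.
      At 7: no right child.
    Visit 22.
    At 22: no right child.

26 8 35 24 27 18 16 29 7 22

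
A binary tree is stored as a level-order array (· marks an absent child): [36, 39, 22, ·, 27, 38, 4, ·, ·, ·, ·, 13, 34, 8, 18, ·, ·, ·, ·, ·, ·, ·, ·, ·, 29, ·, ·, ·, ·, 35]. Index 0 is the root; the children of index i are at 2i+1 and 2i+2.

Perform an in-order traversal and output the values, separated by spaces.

39 27 36 13 29 38 34 22 8 4 35 18

In-order visits the left subtree, then the node, then the right subtree.
At 36: go left to 39.
  At 39: no left child.
  Visit 39.
  At 39: go right to 27.
    27 is a leaf — visit 27.
Visit 36.
At 36: go right to 22.
  At 22: go left to 38.
    At 38: go left to 13.
      At 13: no left child.
      Visit 13.
      At 13: go right to 29.
        29 is a leaf — visit 29.
    Visit 38.
    At 38: go right to 34.
      34 is a leaf — visit 34.
  Visit 22.
  At 22: go right to 4.
    At 4: go left to 8.
      8 is a leaf — visit 8.
    Visit 4.
    At 4: go right to 18.
      At 18: go left to 35.
        35 is a leaf — visit 35.
      Visit 18.
      At 18: no right child.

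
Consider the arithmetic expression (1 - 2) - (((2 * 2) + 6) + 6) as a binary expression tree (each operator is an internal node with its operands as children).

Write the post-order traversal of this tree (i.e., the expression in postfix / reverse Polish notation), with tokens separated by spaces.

1 2 - 2 2 * 6 + 6 + -

Post-order on an expression tree gives postfix notation: for each operator, emit left operand, right operand, then the operator.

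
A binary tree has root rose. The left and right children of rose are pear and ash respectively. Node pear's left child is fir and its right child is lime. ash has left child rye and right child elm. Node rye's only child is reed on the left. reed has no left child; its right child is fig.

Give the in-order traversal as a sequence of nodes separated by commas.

In-order visits the left subtree, then the node, then the right subtree.
At rose: go left to pear.
  At pear: go left to fir.
    fir is a leaf — visit fir.
  Visit pear.
  At pear: go right to lime.
    lime is a leaf — visit lime.
Visit rose.
At rose: go right to ash.
  At ash: go left to rye.
    At rye: go left to reed.
      At reed: no left child.
      Visit reed.
      At reed: go right to fig.
        fig is a leaf — visit fig.
    Visit rye.
    At rye: no right child.
  Visit ash.
  At ash: go right to elm.
    elm is a leaf — visit elm.

fir, pear, lime, rose, reed, fig, rye, ash, elm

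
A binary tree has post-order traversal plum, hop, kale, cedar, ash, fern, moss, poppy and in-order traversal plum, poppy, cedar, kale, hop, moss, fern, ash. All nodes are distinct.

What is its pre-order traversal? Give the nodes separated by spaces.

The last element of post-order is the root; it splits in-order into left and right subtrees.
Root poppy: left subtree has 1 node {plum}, right has 6 {cedar, kale, hop, moss, fern, ash}.
  Root moss: left subtree has 3 nodes {cedar, kale, hop}, right has 2 {fern, ash}.
    Root cedar: left subtree has 0 nodes { }, right has 2 {kale, hop}.
      Root kale: left subtree has 0 nodes { }, right has 1 {hop}.
    Root fern: left subtree has 0 nodes { }, right has 1 {ash}.

poppy plum moss cedar kale hop fern ash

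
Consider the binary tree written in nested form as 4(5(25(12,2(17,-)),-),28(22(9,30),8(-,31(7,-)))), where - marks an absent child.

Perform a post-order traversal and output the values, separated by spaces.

Post-order visits the left subtree, then the right subtree, then the node.
At 4: go left to 5.
  At 5: go left to 25.
    At 25: go left to 12.
      12 is a leaf — visit 12.
    At 25: go right to 2.
      At 2: go left to 17.
        17 is a leaf — visit 17.
      At 2: no right child.
      Visit 2.
    Visit 25.
  At 5: no right child.
  Visit 5.
At 4: go right to 28.
  At 28: go left to 22.
    At 22: go left to 9.
      9 is a leaf — visit 9.
    At 22: go right to 30.
      30 is a leaf — visit 30.
    Visit 22.
  At 28: go right to 8.
    At 8: no left child.
    At 8: go right to 31.
      At 31: go left to 7.
        7 is a leaf — visit 7.
      At 31: no right child.
      Visit 31.
    Visit 8.
  Visit 28.
Visit 4.

12 17 2 25 5 9 30 22 7 31 8 28 4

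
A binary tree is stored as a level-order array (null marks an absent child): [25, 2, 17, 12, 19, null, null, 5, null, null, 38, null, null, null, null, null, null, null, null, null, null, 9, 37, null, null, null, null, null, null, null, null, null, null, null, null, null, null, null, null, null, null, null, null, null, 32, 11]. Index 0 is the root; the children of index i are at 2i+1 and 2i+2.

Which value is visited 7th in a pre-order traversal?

Pre-order visits the node, then its left subtree, then its right subtree.
Visit 25.
At 25: go left to 2.
  Visit 2.
  At 2: go left to 12.
    Visit 12.
    At 12: go left to 5.
      5 is a leaf — visit 5.
    At 12: no right child.
  At 2: go right to 19.
    Visit 19.
    At 19: no left child.
    At 19: go right to 38.
      Visit 38.
      At 38: go left to 9.
        Visit 9.
        At 9: no left child.
        At 9: go right to 32.
          32 is a leaf — visit 32.
      At 38: go right to 37.
        Visit 37.
        At 37: go left to 11.
          11 is a leaf — visit 11.
        At 37: no right child.
At 25: go right to 17.
  17 is a leaf — visit 17.
Full pre-order sequence: 25, 2, 12, 5, 19, 38, 9, 32, 37, 11, 17.

9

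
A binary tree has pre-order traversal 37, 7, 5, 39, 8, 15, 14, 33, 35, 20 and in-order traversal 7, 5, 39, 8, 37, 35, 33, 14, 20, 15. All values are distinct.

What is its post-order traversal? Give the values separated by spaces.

The first element of pre-order is the root; it splits in-order into left and right subtrees.
Root 37: left subtree has 4 nodes {7, 5, 39, 8}, right has 5 {35, 33, 14, 20, 15}.
  Root 7: left subtree has 0 nodes { }, right has 3 {5, 39, 8}.
    Root 5: left subtree has 0 nodes { }, right has 2 {39, 8}.
      Root 39: left subtree has 0 nodes { }, right has 1 {8}.
  Root 15: left subtree has 4 nodes {35, 33, 14, 20}, right has 0 { }.
    Root 14: left subtree has 2 nodes {35, 33}, right has 1 {20}.
      Root 33: left subtree has 1 node {35}, right has 0 { }.

8 39 5 7 35 33 20 14 15 37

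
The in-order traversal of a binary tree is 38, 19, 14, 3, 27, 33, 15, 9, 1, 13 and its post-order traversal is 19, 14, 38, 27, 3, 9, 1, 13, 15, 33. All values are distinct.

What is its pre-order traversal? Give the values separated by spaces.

The last element of post-order is the root; it splits in-order into left and right subtrees.
Root 33: left subtree has 5 nodes {38, 19, 14, 3, 27}, right has 4 {15, 9, 1, 13}.
  Root 3: left subtree has 3 nodes {38, 19, 14}, right has 1 {27}.
    Root 38: left subtree has 0 nodes { }, right has 2 {19, 14}.
      Root 14: left subtree has 1 node {19}, right has 0 { }.
  Root 15: left subtree has 0 nodes { }, right has 3 {9, 1, 13}.
    Root 13: left subtree has 2 nodes {9, 1}, right has 0 { }.
      Root 1: left subtree has 1 node {9}, right has 0 { }.

33 3 38 14 19 27 15 13 1 9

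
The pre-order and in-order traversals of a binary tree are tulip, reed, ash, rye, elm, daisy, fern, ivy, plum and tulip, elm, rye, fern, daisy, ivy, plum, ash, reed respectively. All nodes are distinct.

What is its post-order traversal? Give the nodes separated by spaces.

The first element of pre-order is the root; it splits in-order into left and right subtrees.
Root tulip: left subtree has 0 nodes { }, right has 8 {elm, rye, fern, daisy, ivy, plum, ash, reed}.
  Root reed: left subtree has 7 nodes {elm, rye, fern, daisy, ivy, plum, ash}, right has 0 { }.
    Root ash: left subtree has 6 nodes {elm, rye, fern, daisy, ivy, plum}, right has 0 { }.
      Root rye: left subtree has 1 node {elm}, right has 4 {fern, daisy, ivy, plum}.
        Root daisy: left subtree has 1 node {fern}, right has 2 {ivy, plum}.
          Root ivy: left subtree has 0 nodes { }, right has 1 {plum}.

elm fern plum ivy daisy rye ash reed tulip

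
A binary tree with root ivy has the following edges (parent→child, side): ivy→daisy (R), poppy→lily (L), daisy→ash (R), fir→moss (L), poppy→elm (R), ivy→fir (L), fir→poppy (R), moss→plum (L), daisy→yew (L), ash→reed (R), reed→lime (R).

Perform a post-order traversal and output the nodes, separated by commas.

plum, moss, lily, elm, poppy, fir, yew, lime, reed, ash, daisy, ivy

Post-order visits the left subtree, then the right subtree, then the node.
At ivy: go left to fir.
  At fir: go left to moss.
    At moss: go left to plum.
      plum is a leaf — visit plum.
    At moss: no right child.
    Visit moss.
  At fir: go right to poppy.
    At poppy: go left to lily.
      lily is a leaf — visit lily.
    At poppy: go right to elm.
      elm is a leaf — visit elm.
    Visit poppy.
  Visit fir.
At ivy: go right to daisy.
  At daisy: go left to yew.
    yew is a leaf — visit yew.
  At daisy: go right to ash.
    At ash: no left child.
    At ash: go right to reed.
      At reed: no left child.
      At reed: go right to lime.
        lime is a leaf — visit lime.
      Visit reed.
    Visit ash.
  Visit daisy.
Visit ivy.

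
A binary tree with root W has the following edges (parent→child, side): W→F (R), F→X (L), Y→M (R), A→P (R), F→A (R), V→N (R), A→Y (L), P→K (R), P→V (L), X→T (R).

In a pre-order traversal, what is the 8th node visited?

P

Pre-order visits the node, then its left subtree, then its right subtree.
Visit W.
At W: no left child.
At W: go right to F.
  Visit F.
  At F: go left to X.
    Visit X.
    At X: no left child.
    At X: go right to T.
      T is a leaf — visit T.
  At F: go right to A.
    Visit A.
    At A: go left to Y.
      Visit Y.
      At Y: no left child.
      At Y: go right to M.
        M is a leaf — visit M.
    At A: go right to P.
      Visit P.
      At P: go left to V.
        Visit V.
        At V: no left child.
        At V: go right to N.
          N is a leaf — visit N.
      At P: go right to K.
        K is a leaf — visit K.
Full pre-order sequence: W, F, X, T, A, Y, M, P, V, N, K.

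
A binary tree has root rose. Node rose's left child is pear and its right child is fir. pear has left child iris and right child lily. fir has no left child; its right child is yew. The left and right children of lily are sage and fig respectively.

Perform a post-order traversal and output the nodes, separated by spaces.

iris sage fig lily pear yew fir rose

Post-order visits the left subtree, then the right subtree, then the node.
At rose: go left to pear.
  At pear: go left to iris.
    iris is a leaf — visit iris.
  At pear: go right to lily.
    At lily: go left to sage.
      sage is a leaf — visit sage.
    At lily: go right to fig.
      fig is a leaf — visit fig.
    Visit lily.
  Visit pear.
At rose: go right to fir.
  At fir: no left child.
  At fir: go right to yew.
    yew is a leaf — visit yew.
  Visit fir.
Visit rose.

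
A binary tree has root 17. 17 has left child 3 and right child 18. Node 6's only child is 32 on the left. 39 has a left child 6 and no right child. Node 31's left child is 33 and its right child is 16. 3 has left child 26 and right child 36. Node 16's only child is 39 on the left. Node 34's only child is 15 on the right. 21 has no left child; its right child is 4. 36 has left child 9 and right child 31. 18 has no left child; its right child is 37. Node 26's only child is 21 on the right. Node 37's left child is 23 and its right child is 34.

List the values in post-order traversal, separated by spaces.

Post-order visits the left subtree, then the right subtree, then the node.
At 17: go left to 3.
  At 3: go left to 26.
    At 26: no left child.
    At 26: go right to 21.
      At 21: no left child.
      At 21: go right to 4.
        4 is a leaf — visit 4.
      Visit 21.
    Visit 26.
  At 3: go right to 36.
    At 36: go left to 9.
      9 is a leaf — visit 9.
    At 36: go right to 31.
      At 31: go left to 33.
        33 is a leaf — visit 33.
      At 31: go right to 16.
        At 16: go left to 39.
          At 39: go left to 6.
            At 6: go left to 32.
              32 is a leaf — visit 32.
            At 6: no right child.
            Visit 6.
          At 39: no right child.
          Visit 39.
        At 16: no right child.
        Visit 16.
      Visit 31.
    Visit 36.
  Visit 3.
At 17: go right to 18.
  At 18: no left child.
  At 18: go right to 37.
    At 37: go left to 23.
      23 is a leaf — visit 23.
    At 37: go right to 34.
      At 34: no left child.
      At 34: go right to 15.
        15 is a leaf — visit 15.
      Visit 34.
    Visit 37.
  Visit 18.
Visit 17.

4 21 26 9 33 32 6 39 16 31 36 3 23 15 34 37 18 17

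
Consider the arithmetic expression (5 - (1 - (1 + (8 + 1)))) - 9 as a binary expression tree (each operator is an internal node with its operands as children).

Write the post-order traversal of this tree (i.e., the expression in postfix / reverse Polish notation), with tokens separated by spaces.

Post-order on an expression tree gives postfix notation: for each operator, emit left operand, right operand, then the operator.

5 1 1 8 1 + + - - 9 -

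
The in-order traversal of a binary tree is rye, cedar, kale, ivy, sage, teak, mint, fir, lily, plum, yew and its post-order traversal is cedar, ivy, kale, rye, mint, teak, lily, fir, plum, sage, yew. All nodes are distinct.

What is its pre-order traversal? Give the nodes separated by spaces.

yew sage rye kale cedar ivy plum fir teak mint lily

The last element of post-order is the root; it splits in-order into left and right subtrees.
Root yew: left subtree has 10 nodes {rye, cedar, kale, ivy, sage, teak, mint, fir, lily, plum}, right has 0 { }.
  Root sage: left subtree has 4 nodes {rye, cedar, kale, ivy}, right has 5 {teak, mint, fir, lily, plum}.
    Root rye: left subtree has 0 nodes { }, right has 3 {cedar, kale, ivy}.
      Root kale: left subtree has 1 node {cedar}, right has 1 {ivy}.
    Root plum: left subtree has 4 nodes {teak, mint, fir, lily}, right has 0 { }.
      Root fir: left subtree has 2 nodes {teak, mint}, right has 1 {lily}.
        Root teak: left subtree has 0 nodes { }, right has 1 {mint}.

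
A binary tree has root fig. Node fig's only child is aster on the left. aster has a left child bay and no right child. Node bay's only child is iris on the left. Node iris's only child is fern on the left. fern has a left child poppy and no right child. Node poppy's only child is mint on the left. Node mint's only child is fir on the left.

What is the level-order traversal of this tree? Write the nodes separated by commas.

fig, aster, bay, iris, fern, poppy, mint, fir

Level-order visits nodes level by level from the root, left to right within each level.
Level 0: fig
Level 1: aster
Level 2: bay
Level 3: iris
Level 4: fern
Level 5: poppy
Level 6: mint
Level 7: fir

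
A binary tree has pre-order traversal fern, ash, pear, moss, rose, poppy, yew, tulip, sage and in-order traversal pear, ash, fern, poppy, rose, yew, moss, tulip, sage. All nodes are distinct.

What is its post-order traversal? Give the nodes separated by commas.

pear, ash, poppy, yew, rose, sage, tulip, moss, fern

The first element of pre-order is the root; it splits in-order into left and right subtrees.
Root fern: left subtree has 2 nodes {pear, ash}, right has 6 {poppy, rose, yew, moss, tulip, sage}.
  Root ash: left subtree has 1 node {pear}, right has 0 { }.
  Root moss: left subtree has 3 nodes {poppy, rose, yew}, right has 2 {tulip, sage}.
    Root rose: left subtree has 1 node {poppy}, right has 1 {yew}.
    Root tulip: left subtree has 0 nodes { }, right has 1 {sage}.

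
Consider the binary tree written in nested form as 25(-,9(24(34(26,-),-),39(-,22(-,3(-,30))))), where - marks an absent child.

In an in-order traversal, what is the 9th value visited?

In-order visits the left subtree, then the node, then the right subtree.
At 25: no left child.
Visit 25.
At 25: go right to 9.
  At 9: go left to 24.
    At 24: go left to 34.
      At 34: go left to 26.
        26 is a leaf — visit 26.
      Visit 34.
      At 34: no right child.
    Visit 24.
    At 24: no right child.
  Visit 9.
  At 9: go right to 39.
    At 39: no left child.
    Visit 39.
    At 39: go right to 22.
      At 22: no left child.
      Visit 22.
      At 22: go right to 3.
        At 3: no left child.
        Visit 3.
        At 3: go right to 30.
          30 is a leaf — visit 30.
Full in-order sequence: 25, 26, 34, 24, 9, 39, 22, 3, 30.

30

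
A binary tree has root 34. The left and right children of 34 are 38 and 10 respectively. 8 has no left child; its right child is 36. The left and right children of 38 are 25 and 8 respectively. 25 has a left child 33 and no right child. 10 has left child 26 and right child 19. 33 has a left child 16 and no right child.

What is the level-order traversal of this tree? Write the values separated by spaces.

34 38 10 25 8 26 19 33 36 16

Level-order visits nodes level by level from the root, left to right within each level.
Level 0: 34
Level 1: 38, 10
Level 2: 25, 8, 26, 19
Level 3: 33, 36
Level 4: 16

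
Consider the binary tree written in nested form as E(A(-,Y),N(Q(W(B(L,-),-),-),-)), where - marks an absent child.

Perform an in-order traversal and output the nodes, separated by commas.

A, Y, E, L, B, W, Q, N

In-order visits the left subtree, then the node, then the right subtree.
At E: go left to A.
  At A: no left child.
  Visit A.
  At A: go right to Y.
    Y is a leaf — visit Y.
Visit E.
At E: go right to N.
  At N: go left to Q.
    At Q: go left to W.
      At W: go left to B.
        At B: go left to L.
          L is a leaf — visit L.
        Visit B.
        At B: no right child.
      Visit W.
      At W: no right child.
    Visit Q.
    At Q: no right child.
  Visit N.
  At N: no right child.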